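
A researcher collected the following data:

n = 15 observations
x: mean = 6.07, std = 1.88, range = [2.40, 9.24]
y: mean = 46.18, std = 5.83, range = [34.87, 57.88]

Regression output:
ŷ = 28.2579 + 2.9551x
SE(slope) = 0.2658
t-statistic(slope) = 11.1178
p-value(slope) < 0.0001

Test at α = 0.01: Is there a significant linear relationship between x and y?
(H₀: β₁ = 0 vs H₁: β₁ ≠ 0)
Reject H₀: p-value < 0.0001 < α = 0.01. The linear relationship is significant at the 1% level.

Hypothesis test for the slope coefficient:

H₀: β₁ = 0 (no linear relationship)
H₁: β₁ ≠ 0 (linear relationship exists)

Test statistic: t = β̂₁ / SE(β̂₁) = 2.9551 / 0.2658 = 11.1178

The p-value (<0.0001) is the probability, under H₀, of a t-statistic at least as extreme as |t| = 11.1178 (two-sided, df = n − 2 = 13).

Decision rule: reject H₀ if p-value < α.
p-value < 0.0001 < α = 0.01 → reject H₀.

There is sufficient evidence at the 1% significance level to conclude that a linear relationship exists between x and y.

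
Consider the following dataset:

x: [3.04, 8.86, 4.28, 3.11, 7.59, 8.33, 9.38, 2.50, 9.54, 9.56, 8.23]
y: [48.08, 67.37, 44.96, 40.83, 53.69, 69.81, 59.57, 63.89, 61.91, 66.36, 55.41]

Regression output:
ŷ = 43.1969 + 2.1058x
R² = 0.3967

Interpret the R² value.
The model explains 39.67% of the variance in y (R² = 0.3967), leaving 60.33% unexplained; the fit is moderate.

R² (coefficient of determination) measures the proportion of variance in y explained by the regression model.

Here R² = 0.3967:
- Explained: 39.67% of the variation in y
- Unexplained (residual): 100% − 39.67% = 60.33%
- Rule of thumb (below 0.3 weak; 0.3 to below 0.7 moderate; 0.7 and above strong) → moderate

Note: R² never decreases when predictors are added, so it should not be used alone to compare models of different size.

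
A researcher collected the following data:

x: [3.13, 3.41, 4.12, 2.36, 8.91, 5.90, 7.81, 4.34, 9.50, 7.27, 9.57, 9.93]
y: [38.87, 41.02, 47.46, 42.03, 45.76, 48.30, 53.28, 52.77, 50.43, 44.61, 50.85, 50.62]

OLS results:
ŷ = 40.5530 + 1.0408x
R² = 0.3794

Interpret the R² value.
R² = 0.3794 means 37.94% of the variation in y is explained by the linear relationship with x. This indicates a moderate fit.

The coefficient of determination R² is the fraction of the total variation in y that the fitted line accounts for.

Here R² = 0.3794:
- Explained: 37.94% of the variation in y
- Unexplained (residual): 100% − 37.94% = 62.06%
- Rule of thumb (below 0.3 weak; 0.3 to below 0.7 moderate; 0.7 and above strong) → moderate

Note: R² never decreases when predictors are added, so it should not be used alone to compare models of different size.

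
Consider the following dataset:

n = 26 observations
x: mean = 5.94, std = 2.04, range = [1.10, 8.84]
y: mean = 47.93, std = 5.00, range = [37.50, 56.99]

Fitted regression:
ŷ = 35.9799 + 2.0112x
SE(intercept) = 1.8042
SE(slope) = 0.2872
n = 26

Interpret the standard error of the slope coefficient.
SE(slope) = 0.2872 measures the uncertainty in the estimated slope. The coefficient is estimated precisely (SE/|β̂₁| = 14.3%).

SE(β̂₁) = s / √Sxx, where s is the residual standard deviation and Sxx = Σ(x − x̄)². It is the yardstick for how far β̂₁ = 2.0112 could plausibly be from the true slope.

Relative precision:
- SE / |β̂₁| = 0.2872 / 2.0112 = 14.3%
- Rule of thumb (under 20%: precise; 20% to under 50%: moderately precise; 50% or more: imprecise) → precise

Link to interval estimation: a confidence interval for β₁ is β̂₁ ± t* × 0.2872, so SE sets the half-width per unit of t*.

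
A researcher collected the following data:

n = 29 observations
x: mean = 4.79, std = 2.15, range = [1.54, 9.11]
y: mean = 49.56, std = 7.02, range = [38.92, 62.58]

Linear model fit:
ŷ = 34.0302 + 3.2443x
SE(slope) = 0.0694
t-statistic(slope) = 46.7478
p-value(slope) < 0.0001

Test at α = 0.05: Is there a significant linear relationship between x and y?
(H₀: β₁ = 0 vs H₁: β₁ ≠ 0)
p-value < 0.0001 < α = 0.05, so we reject H₀. The relationship is significant.

Hypothesis test for the slope coefficient:

H₀: β₁ = 0 (no linear relationship)
H₁: β₁ ≠ 0 (linear relationship exists)

Test statistic: t = β̂₁ / SE(β̂₁) = 3.2443 / 0.0694 = 46.7478

p < 0.0001: how often a slope estimate this far from 0 (in SE units) would arise by chance if β₁ were truly 0.

Decision rule: reject H₀ if p-value < α.
p-value < 0.0001 < α = 0.05 → reject H₀.

At α = 0.05 the data do provide convincing evidence of a nonzero slope.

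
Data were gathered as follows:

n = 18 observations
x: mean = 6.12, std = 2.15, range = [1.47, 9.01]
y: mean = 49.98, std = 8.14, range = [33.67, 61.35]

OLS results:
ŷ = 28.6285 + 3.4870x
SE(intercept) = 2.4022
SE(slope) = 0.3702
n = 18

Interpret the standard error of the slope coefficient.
The slope 3.4870 is pinned down to within about ±0.3702 (one SE) by these data — relative uncertainty 10.6%, i.e. precise.

What SE measures:
- The standard error quantifies the sampling variability of the coefficient estimate
- It is the estimated standard deviation of β̂₁ across hypothetical repeated samples of the same size
- Smaller SE → more precise estimate

Relative precision:
- SE / |β̂₁| = 0.3702 / 3.4870 = 10.6%
- Rule of thumb (under 20%: precise; 20% to under 50%: moderately precise; 50% or more: imprecise) → precise

Rough 95% range (±2 SE): 3.4870 ± 0.7404 → (2.7466, 4.2274).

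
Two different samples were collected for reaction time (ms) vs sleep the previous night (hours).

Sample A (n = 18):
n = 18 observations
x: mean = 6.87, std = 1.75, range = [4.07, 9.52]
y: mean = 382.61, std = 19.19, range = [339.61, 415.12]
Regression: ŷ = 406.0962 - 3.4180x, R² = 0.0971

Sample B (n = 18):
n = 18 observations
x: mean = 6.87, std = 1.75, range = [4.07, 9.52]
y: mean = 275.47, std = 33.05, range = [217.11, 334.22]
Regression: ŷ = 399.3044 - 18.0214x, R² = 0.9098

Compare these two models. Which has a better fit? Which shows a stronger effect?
Model B has the better fit (R² = 0.9098 vs 0.0971). Model B shows the stronger effect (|β₁| = 18.0214 vs 3.4180).

Model Comparison:

Which explains more variance? (R²)
- Model A: R² = 0.0971 → 9.71% of variance in reaction time explained
- Model B: R² = 0.9098 → 90.98% of variance in reaction time explained
- 0.9098 > 0.0971 → Model B has the better fit

Strength of effect — compare |β₁|:
- Model A: β₁ = -3.4180 → predicted reaction time falls 3.4180 ms per additional hour of sleep
- Model B: β₁ = -18.0214 → predicted reaction time falls 18.0214 ms per additional hour of sleep
- |-3.4180| < |-18.0214| → Model B shows the stronger marginal effect

Note: A better fit (higher R²) doesn't necessarily mean a more important relationship.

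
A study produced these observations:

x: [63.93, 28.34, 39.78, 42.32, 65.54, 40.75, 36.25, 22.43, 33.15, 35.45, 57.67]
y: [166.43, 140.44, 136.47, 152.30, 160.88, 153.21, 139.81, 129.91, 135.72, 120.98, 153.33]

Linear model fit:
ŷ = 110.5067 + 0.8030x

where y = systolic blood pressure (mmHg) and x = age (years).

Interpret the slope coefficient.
On average, blood pressure is about 0.8030 mmHg higher for every extra year of age.

The slope β₁ = 0.8030 gives the rate at which the fitted blood pressure changes with age.

Interpretation:
- Age up by 1 year → predicted blood pressure increases by 0.8030 mmHg
- The effect is assumed constant over the observed range of x (linearity)
- The sign (+) gives the direction; the magnitude 0.8030 gives the size of the effect per year

The intercept β₀ = 110.5067 is the predicted blood pressure when age = 0; since the smallest observed x is 22.43, this is an extrapolation and mainly anchors the line.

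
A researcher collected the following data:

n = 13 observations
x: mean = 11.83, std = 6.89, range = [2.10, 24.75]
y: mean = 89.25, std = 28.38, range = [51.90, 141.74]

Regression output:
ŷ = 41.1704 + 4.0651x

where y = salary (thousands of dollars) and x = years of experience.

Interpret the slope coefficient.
On average, salary is about 4.0651 thousand dollars higher for every extra year of experience.

β₁ = 4.0651 is the change in predicted salary (thousand dollars) per additional year of experience.

Interpretation:
- Experience up by 1 year → predicted salary increases by 4.0651 thousand dollars
- The effect is assumed constant over the observed range of x (linearity)
- The slope describes association in these data, not necessarily a causal effect

(β₀ = 41.1704 is the fitted value at x = 0 and is not part of the slope interpretation.)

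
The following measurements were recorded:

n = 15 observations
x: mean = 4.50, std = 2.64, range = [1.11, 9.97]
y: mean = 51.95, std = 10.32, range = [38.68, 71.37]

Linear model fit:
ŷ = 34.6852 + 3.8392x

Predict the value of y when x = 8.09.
ŷ = 65.7443

x = 8.09 lies inside the observed range [1.11, 9.97], so the fitted equation applies directly:

ŷ = 34.6852 + 3.8392 × 8.09
ŷ = 34.6852 + 31.0591
ŷ = 65.7443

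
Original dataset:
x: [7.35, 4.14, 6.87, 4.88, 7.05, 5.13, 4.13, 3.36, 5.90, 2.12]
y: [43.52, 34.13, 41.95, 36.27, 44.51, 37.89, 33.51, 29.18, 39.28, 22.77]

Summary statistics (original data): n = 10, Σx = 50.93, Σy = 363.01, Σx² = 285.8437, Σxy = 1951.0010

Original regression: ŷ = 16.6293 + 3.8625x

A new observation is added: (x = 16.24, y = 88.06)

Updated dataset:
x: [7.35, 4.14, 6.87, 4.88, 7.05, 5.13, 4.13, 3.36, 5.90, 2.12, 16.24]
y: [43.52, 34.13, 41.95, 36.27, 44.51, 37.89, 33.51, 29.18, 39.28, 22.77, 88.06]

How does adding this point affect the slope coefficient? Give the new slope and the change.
New slope β₁ = 4.4951 versus 3.8625 before: a change of +0.6326 (+16.4%).

x = 16.24 lies well outside the original x-range [2.12, 7.35] (x̄ ≈ 5.09), so this observation has high leverage and can move the slope substantially.

Step 1: Update the sums with the new point (n goes from 10 to 11)
Σx  = 50.93 + 16.24 = 67.17
Σy  = 363.01 + 88.06 = 451.07
Σx² = 285.8437 + 16.24² = 285.8437 + 263.7376 = 549.5813
Σxy = 1951.0010 + 16.24×88.06 = 1951.0010 + 1430.0944 = 3381.0954

Step 2: Recompute the slope with b₁ = (nΣxy − ΣxΣy) / (nΣx² − (Σx)²)
Numerator   = 11×3381.0954 − 67.17×451.07 = 37192.0494 − 30298.3719 = 6893.6775
Denominator = 11×549.5813 − 67.17² = 6045.3943 − 4511.8089 = 1533.5854
b₁(new) = 6893.6775 / 1533.5854 = 4.4951

(Same formula on the original sums: (10×1951.0010 − 50.93×363.01) / (10×285.8437 − 50.93²) = 1021.9107 / 264.5721 = 3.8625, matching the given fit.)

Step 3: Change in slope
Δβ₁ = 4.4951 − 3.8625 = +0.6326
Relative change = +0.6326 / 3.8625 × 100% = +16.4%
→ the slope increases when the point is added.

Because the point sits above the extension of the original line at a high-leverage x, it tilts the fit up.
In practice: refit with and without it and report both if conclusions differ.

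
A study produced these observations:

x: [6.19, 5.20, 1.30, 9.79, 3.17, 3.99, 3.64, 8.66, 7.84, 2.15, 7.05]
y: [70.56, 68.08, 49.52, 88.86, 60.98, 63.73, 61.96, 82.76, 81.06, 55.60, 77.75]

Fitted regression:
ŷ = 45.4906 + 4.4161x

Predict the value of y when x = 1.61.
ŷ = 52.6005

x = 1.61 lies inside the observed range [1.30, 9.79], so the fitted equation applies directly:

ŷ = 45.4906 + 4.4161 × 1.61
ŷ = 45.4906 + 7.1099
ŷ = 52.6005

This is a point prediction; actual observations scatter around it by roughly the residual standard deviation.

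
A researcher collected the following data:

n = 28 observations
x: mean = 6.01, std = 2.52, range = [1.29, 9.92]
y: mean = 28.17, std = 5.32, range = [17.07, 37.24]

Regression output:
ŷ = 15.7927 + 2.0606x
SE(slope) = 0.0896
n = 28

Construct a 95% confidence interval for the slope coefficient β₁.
The 95% CI for β₁ is (1.8764, 2.2448)

Confidence interval for the slope:

The 95% CI for β₁ is: β̂₁ ± t*(α/2, n-2) × SE(β̂₁)

Step 1: Find critical t-value
- Confidence level = 0.95
- Degrees of freedom = n - 2 = 28 - 2 = 26
- t*(α/2, 26) = 2.0555

Step 2: Calculate margin of error
Margin = 2.0555 × 0.0896 = 0.1842

Step 3: Construct interval
CI = 2.0606 ± 0.1842
CI = (1.8764, 2.2448)

Interpretation: We are 95% confident that the true slope β₁ lies between 1.8764 and 2.2448.
Since 0 is outside the interval, a two-sided test at α = 0.05 would reject H₀: β₁ = 0.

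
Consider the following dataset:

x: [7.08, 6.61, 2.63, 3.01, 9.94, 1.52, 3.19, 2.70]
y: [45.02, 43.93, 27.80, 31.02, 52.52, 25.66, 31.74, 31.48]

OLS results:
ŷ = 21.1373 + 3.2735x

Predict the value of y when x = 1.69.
ŷ = 26.6695

Plug x = 1.69 into the fitted line:

ŷ = 21.1373 + 3.2735 × 1.69
ŷ = 21.1373 + 5.5322
ŷ = 26.6695

This is the fitted mean response at that x — an individual observation would come with a wider prediction interval.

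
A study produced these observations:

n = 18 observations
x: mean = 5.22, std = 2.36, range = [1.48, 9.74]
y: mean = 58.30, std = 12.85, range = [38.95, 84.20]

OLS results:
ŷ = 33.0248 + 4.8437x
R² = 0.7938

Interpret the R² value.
R² = 0.7938 means 79.38% of the variation in y is explained by the linear relationship with x. This indicates a strong fit.

The coefficient of determination R² is the fraction of the total variation in y that the fitted line accounts for.

Here R² = 0.7938:
- Explained: 79.38% of the variation in y
- Unexplained (residual): 100% − 79.38% = 20.62%
- Rule of thumb (below 0.3 weak; 0.3 to below 0.7 moderate; 0.7 and above strong) → strong

Note: R² says nothing about causation, and a high R² does not by itself mean the linear form is appropriate — check the residuals.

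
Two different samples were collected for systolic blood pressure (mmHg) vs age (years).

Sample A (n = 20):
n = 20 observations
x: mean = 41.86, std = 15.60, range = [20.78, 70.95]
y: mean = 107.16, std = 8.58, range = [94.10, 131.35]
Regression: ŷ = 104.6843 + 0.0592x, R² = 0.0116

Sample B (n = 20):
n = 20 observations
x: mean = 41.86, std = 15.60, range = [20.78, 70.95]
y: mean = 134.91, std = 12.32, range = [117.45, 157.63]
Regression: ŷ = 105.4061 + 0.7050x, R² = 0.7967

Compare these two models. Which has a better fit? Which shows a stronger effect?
Model B has the better fit (R² = 0.7967 vs 0.0116). Model B shows the stronger effect (|β₁| = 0.7050 vs 0.0592).

Model Comparison:

Which explains more variance? (R²)
- Model A: R² = 0.0116 → 1.16% of variance in blood pressure explained
- Model B: R² = 0.7967 → 79.67% of variance in blood pressure explained
- 0.7967 > 0.0116 → Model B has the better fit

Strength of effect — compare |β₁|:
- Model A: β₁ = 0.0592 → predicted blood pressure rises 0.0592 mmHg per additional year of age
- Model B: β₁ = 0.7050 → predicted blood pressure rises 0.7050 mmHg per additional year of age
- |0.0592| < |0.7050| → Model B shows the stronger marginal effect

Notes:
- The two samples could reflect different populations, time periods, or measurement quality.
- R² measures how tightly points cluster around the line; β₁ measures how steep the line is — they answer different questions.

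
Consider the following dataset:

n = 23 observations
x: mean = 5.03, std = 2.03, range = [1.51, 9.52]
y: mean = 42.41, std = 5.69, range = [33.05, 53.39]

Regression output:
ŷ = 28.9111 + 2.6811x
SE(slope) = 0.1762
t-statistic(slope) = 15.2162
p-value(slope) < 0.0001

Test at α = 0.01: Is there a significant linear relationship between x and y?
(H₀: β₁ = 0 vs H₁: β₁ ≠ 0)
Reject H₀: p-value < 0.0001 < α = 0.01. The linear relationship is significant at the 1% level.

Hypothesis test for the slope coefficient:

H₀: β₁ = 0 (no linear relationship)
H₁: β₁ ≠ 0 (linear relationship exists)

Test statistic: t = β̂₁ / SE(β̂₁) = 2.6811 / 0.1762 = 15.2162

With df = 21, the two-sided p-value for |t| = 15.2162 is <0.0001.

Decision rule: reject H₀ if p-value < α.
p-value < 0.0001 < α = 0.01 → reject H₀.

At α = 0.01 the data do provide convincing evidence of a nonzero slope.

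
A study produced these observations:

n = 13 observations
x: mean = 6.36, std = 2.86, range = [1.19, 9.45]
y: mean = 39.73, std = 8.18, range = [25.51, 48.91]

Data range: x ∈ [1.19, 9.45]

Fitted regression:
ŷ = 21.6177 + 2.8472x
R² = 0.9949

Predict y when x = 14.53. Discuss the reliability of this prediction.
The equation gives ŷ = 62.9875; however x = 14.53 is 5.08 units above the observed range, so this extrapolated value should not be trusted.

Prediction calculation:
ŷ = 21.6177 + 2.8472 × 14.53
ŷ = 62.9875

Reliability:
- Data range: x ∈ [1.19, 9.45]
- Prediction point: x = 14.53 is 5.08 units above the observed range → this is EXTRAPOLATION, not interpolation

Why that matters here:
- The standard error of prediction grows with (x − x̄)², and x = 14.53 is far from x̄ = 6.36
- There are no observations near this x to validate the fitted line there

The R² = 0.9949 only validates the fit within [1.19, 9.45]; treat ŷ = 62.9875 with caution.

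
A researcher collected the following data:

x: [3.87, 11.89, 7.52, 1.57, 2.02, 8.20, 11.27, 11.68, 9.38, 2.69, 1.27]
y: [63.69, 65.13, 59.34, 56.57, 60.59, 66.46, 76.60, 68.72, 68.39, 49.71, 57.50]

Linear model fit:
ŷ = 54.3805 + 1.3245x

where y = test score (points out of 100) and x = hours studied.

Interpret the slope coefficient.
For each additional hour of study time, predicted test score increases by approximately 1.3245 points.

The slope β₁ = 1.3245 gives the rate at which the fitted test score changes with study time.

Interpretation:
- Study time up by 1 hour → predicted test score increases by 1.3245 points
- This is a linear approximation: the same per-unit change is assumed across the whole observed x range
- The sign (+) gives the direction; the magnitude 1.3245 gives the size of the effect per hour

The intercept β₀ = 54.3805 is the predicted test score when study time = 0; since the smallest observed x is 1.27, this is an extrapolation and mainly anchors the line.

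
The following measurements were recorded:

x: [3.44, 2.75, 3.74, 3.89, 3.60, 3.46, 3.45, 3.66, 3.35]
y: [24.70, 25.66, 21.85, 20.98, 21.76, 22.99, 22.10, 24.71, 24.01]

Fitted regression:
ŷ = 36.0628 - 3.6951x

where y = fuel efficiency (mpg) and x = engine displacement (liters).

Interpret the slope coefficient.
On average, fuel efficiency is about 3.6951 mpg lower for every extra liter of engine displacement.

The slope β₁ = -3.6951 gives the rate at which the fitted fuel efficiency changes with engine displacement.

Interpretation:
- Engine displacement up by 1 liter → predicted fuel efficiency decreases by 3.6951 mpg
- This is a linear approximation: the same per-unit change is assumed across the whole observed x range
- The sign (−) gives the direction; the magnitude 3.6951 gives the size of the effect per liter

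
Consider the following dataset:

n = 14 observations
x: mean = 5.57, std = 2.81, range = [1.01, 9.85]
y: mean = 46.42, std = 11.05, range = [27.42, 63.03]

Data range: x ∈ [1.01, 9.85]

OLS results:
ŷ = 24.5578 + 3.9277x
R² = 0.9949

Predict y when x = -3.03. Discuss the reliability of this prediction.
ŷ = 12.6569 (extrapolation — x = -3.03 lies outside [1.01, 9.85], so reliability is low).

Prediction calculation:
ŷ = 24.5578 + 3.9277 × (-3.03)
ŷ = 12.6569

Reliability:
- Data range: x ∈ [1.01, 9.85]
- Prediction point: x = -3.03 is 4.04 units below the observed range → this is EXTRAPOLATION, not interpolation

Why that matters here:
- The linear relationship may not hold outside the observed range
- Real relationships often flatten, saturate, or turn nonlinear at extremes

Report the number if required, but flag clearly that it is an extrapolation.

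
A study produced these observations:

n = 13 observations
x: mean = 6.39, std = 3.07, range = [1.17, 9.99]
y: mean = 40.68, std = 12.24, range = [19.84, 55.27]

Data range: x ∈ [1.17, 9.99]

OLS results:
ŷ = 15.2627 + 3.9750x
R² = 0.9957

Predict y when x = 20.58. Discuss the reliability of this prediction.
ŷ = 97.0682 (extrapolation — x = 20.58 lies outside [1.17, 9.99], so reliability is low).

Prediction calculation:
ŷ = 15.2627 + 3.9750 × 20.58
ŷ = 97.0682

Reliability:
- Data range: x ∈ [1.17, 9.99]
- Prediction point: x = 20.58 is 10.59 units above the observed range → this is EXTRAPOLATION, not interpolation

Why that matters here:
- The linear relationship may not hold outside the observed range
- There are no observations near this x to validate the fitted line there
- The standard error of prediction grows with (x − x̄)², and x = 20.58 is far from x̄ = 6.39

The R² = 0.9957 only validates the fit within [1.17, 9.99]; treat ŷ = 97.0682 with caution.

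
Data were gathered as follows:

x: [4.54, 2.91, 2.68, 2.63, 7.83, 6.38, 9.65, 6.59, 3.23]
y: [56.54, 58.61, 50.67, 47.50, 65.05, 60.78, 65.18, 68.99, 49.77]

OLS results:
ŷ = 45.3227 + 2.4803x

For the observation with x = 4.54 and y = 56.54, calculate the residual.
Residual = -0.0433

The residual is the difference between the actual value and the predicted value:

Residual = y - ŷ

Step 1: Calculate predicted value
ŷ = 45.3227 + 2.4803 × 4.54
ŷ = 56.5833

Step 2: Calculate residual
Residual = 56.54 - 56.5833
Residual = -0.0433

Sign check: y < ŷ, so the point is below the line and the fit overestimates here.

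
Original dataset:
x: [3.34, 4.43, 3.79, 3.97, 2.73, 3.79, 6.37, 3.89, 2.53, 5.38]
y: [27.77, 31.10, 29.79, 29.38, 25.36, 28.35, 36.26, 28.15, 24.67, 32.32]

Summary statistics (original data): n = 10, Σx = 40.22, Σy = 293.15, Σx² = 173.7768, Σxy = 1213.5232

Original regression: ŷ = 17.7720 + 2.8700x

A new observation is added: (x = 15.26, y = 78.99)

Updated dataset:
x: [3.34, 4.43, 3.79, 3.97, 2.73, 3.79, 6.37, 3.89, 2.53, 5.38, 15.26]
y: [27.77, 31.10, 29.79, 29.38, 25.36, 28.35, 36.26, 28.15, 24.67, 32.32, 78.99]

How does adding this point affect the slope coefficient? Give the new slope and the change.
Adding the point moves β₁ from 2.8700 to 4.2734, i.e. it increases by 1.4034 (+48.9%).

x = 15.26 lies well outside the original x-range [2.53, 6.37] (x̄ ≈ 4.02), so this observation has high leverage and can move the slope substantially.

Step 1: Update the sums with the new point (n goes from 10 to 11)
Σx  = 40.22 + 15.26 = 55.48
Σy  = 293.15 + 78.99 = 372.14
Σx² = 173.7768 + 15.26² = 173.7768 + 232.8676 = 406.6444
Σxy = 1213.5232 + 15.26×78.99 = 1213.5232 + 1205.3874 = 2418.9106

Step 2: Recompute the slope with b₁ = (nΣxy − ΣxΣy) / (nΣx² − (Σx)²)
Numerator   = 11×2418.9106 − 55.48×372.14 = 26608.0166 − 20646.3272 = 5961.6894
Denominator = 11×406.6444 − 55.48² = 4473.0884 − 3078.0304 = 1395.0580
b₁(new) = 5961.6894 / 1395.0580 = 4.2734

(Same formula on the original sums: (10×1213.5232 − 40.22×293.15) / (10×173.7768 − 40.22²) = 344.7390 / 120.1196 = 2.8700, matching the given fit.)

Step 3: Change in slope
Δβ₁ = 4.2734 − 2.8700 = +1.4034
Relative change = +1.4034 / 2.8700 × 100% = +48.9%
→ the slope increases when the point is added.

Because the point sits above the extension of the original line at a high-leverage x, it tilts the fit up.
In practice: investigate whether it comes from the same population as the rest of the sample; refit with and without it and report both if conclusions differ.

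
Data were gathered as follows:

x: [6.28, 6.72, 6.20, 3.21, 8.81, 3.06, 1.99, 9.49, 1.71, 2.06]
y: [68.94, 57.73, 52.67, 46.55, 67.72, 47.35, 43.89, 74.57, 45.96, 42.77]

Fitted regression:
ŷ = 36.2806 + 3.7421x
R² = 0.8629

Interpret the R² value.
R² = 0.8629 means 86.29% of the variation in y is explained by the linear relationship with x. This indicates a strong fit.

The coefficient of determination R² is the fraction of the total variation in y that the fitted line accounts for.

Here R² = 0.8629:
- Explained: 86.29% of the variation in y
- Unexplained (residual): 100% − 86.29% = 13.71%
- Rule of thumb (below 0.3 weak; 0.3 to below 0.7 moderate; 0.7 and above strong) → strong

Calculation: R² = 1 − (SS_res / SS_tot), where SS_res is the sum of squared residuals and SS_tot the total sum of squares.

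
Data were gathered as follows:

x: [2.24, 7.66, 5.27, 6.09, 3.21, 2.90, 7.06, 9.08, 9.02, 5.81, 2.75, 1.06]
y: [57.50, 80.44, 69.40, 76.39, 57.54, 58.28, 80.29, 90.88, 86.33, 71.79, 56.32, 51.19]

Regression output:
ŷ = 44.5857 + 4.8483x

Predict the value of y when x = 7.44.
ŷ = 80.6571

x = 7.44 lies inside the observed range [1.06, 9.08], so the fitted equation applies directly:

ŷ = 44.5857 + 4.8483 × 7.44
ŷ = 44.5857 + 36.0714
ŷ = 80.6571

This is the fitted mean response at that x — an individual observation would come with a wider prediction interval.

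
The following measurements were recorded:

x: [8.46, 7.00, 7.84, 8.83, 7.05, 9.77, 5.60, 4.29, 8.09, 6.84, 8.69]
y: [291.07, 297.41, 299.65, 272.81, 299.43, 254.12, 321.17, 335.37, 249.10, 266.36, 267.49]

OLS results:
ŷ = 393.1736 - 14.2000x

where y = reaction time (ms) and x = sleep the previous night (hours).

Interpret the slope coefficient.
For each additional hour of sleep, predicted reaction time decreases by approximately 14.2000 ms.

The slope β₁ = -14.2000 gives the rate at which the fitted reaction time changes with sleep.

Interpretation:
- Sleep up by 1 hour → predicted reaction time decreases by 14.2000 ms
- This is a linear approximation: the same per-unit change is assumed across the whole observed x range
- The slope describes association in these data, not necessarily a causal effect

(β₀ = 393.1736 is the fitted value at x = 0 and is not part of the slope interpretation.)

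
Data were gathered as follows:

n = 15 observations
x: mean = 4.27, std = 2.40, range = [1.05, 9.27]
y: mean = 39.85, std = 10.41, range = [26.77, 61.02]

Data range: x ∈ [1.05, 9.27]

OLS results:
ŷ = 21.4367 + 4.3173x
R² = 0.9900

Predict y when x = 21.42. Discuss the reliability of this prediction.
ŷ = 113.9133 (extrapolation — x = 21.42 lies outside [1.05, 9.27], so reliability is low).

Prediction calculation:
ŷ = 21.4367 + 4.3173 × 21.42
ŷ = 113.9133

Reliability:
- Data range: x ∈ [1.05, 9.27]
- Prediction point: x = 21.42 is 12.15 units above the observed range → this is EXTRAPOLATION, not interpolation

Why that matters here:
- The linear relationship may not hold outside the observed range
- The standard error of prediction grows with (x − x̄)², and x = 21.42 is far from x̄ = 4.27

Report the number if required, but flag clearly that it is an extrapolation.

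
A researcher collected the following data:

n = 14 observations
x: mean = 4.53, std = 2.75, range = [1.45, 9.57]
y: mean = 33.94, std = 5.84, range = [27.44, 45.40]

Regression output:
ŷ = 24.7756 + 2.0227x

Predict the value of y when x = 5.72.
ŷ = 36.3454

To predict y for x = 5.72, substitute into the regression equation:

ŷ = 24.7756 + 2.0227 × 5.72
ŷ = 24.7756 + 11.5698
ŷ = 36.3454

This is the fitted mean response at that x — an individual observation would come with a wider prediction interval.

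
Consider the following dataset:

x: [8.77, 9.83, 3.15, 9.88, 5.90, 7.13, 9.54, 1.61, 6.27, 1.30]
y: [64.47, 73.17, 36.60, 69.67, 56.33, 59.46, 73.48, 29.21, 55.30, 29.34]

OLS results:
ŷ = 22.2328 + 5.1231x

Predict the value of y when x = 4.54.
ŷ = 45.4917

Plug x = 4.54 into the fitted line:

ŷ = 22.2328 + 5.1231 × 4.54
ŷ = 22.2328 + 23.2589
ŷ = 45.4917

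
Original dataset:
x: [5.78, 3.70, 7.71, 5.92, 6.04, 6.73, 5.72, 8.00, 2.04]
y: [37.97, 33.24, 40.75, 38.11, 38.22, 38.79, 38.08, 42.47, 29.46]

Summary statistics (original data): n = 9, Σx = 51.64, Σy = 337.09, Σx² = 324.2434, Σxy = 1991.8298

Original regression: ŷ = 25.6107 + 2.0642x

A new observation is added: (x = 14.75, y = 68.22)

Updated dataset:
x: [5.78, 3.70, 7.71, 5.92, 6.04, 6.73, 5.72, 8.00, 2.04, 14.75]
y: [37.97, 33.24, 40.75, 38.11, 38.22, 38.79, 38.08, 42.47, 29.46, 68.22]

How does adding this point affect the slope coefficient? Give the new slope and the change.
Adding the point moves β₁ from 2.0642 to 3.0405, i.e. it increases by 0.9763 (+47.3%).

The new point has HIGH LEVERAGE: x = 14.75 is far from the original mean x̄ = 51.64/9 ≈ 5.74 (original range [2.04, 8.00]).

Step 1: Update the sums with the new point (n goes from 9 to 10)
Σx  = 51.64 + 14.75 = 66.39
Σy  = 337.09 + 68.22 = 405.31
Σx² = 324.2434 + 14.75² = 324.2434 + 217.5625 = 541.8059
Σxy = 1991.8298 + 14.75×68.22 = 1991.8298 + 1006.2450 = 2998.0748

Step 2: Recompute the slope with b₁ = (nΣxy − ΣxΣy) / (nΣx² − (Σx)²)
Numerator   = 10×2998.0748 − 66.39×405.31 = 29980.7480 − 26908.5309 = 3072.2171
Denominator = 10×541.8059 − 66.39² = 5418.0590 − 4407.6321 = 1010.4269
b₁(new) = 3072.2171 / 1010.4269 = 3.0405

(Same formula on the original sums: (9×1991.8298 − 51.64×337.09) / (9×324.2434 − 51.64²) = 519.1406 / 251.5010 = 2.0642, matching the given fit.)

Step 3: Change in slope
Δβ₁ = 3.0405 − 2.0642 = +0.9763
Relative change = +0.9763 / 2.0642 × 100% = +47.3%
→ the slope increases when the point is added.

A high-leverage point only changes the slope if it is off the original line; here y = 68.22 is above the original trend, so the slope increases.
In practice: investigate whether it comes from the same population as the rest of the sample.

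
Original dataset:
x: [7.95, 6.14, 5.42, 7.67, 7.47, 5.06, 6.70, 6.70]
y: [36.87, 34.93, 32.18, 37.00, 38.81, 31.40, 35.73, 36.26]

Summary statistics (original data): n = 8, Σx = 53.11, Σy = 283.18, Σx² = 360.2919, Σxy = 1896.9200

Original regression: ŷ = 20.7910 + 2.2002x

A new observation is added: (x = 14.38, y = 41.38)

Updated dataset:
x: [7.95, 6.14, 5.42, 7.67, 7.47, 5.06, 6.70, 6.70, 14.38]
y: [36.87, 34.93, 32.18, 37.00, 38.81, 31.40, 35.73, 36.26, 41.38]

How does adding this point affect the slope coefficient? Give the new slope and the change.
The slope changes from 2.2002 to 0.9532 (change of -1.2470, or -56.7%).

x = 14.38 lies well outside the original x-range [5.06, 7.95] (x̄ ≈ 6.64), so this observation has high leverage and can move the slope substantially.

Step 1: Update the sums with the new point (n goes from 8 to 9)
Σx  = 53.11 + 14.38 = 67.49
Σy  = 283.18 + 41.38 = 324.56
Σx² = 360.2919 + 14.38² = 360.2919 + 206.7844 = 567.0763
Σxy = 1896.9200 + 14.38×41.38 = 1896.9200 + 595.0444 = 2491.9644

Step 2: Recompute the slope with b₁ = (nΣxy − ΣxΣy) / (nΣx² − (Σx)²)
Numerator   = 9×2491.9644 − 67.49×324.56 = 22427.6796 − 21904.5544 = 523.1252
Denominator = 9×567.0763 − 67.49² = 5103.6867 − 4554.9001 = 548.7866
b₁(new) = 523.1252 / 548.7866 = 0.9532

(Same formula on the original sums: (8×1896.9200 − 53.11×283.18) / (8×360.2919 − 53.11²) = 135.6702 / 61.6631 = 2.2002, matching the given fit.)

Step 3: Change in slope
Δβ₁ = 0.9532 − 2.2002 = -1.2470
Relative change = -1.2470 / 2.2002 × 100% = -56.7%
→ the slope decreases when the point is added.

A high-leverage point only changes the slope if it is off the original line; here y = 41.38 is below the original trend, so the slope decreases.
In practice: refit with and without it and report both if conclusions differ.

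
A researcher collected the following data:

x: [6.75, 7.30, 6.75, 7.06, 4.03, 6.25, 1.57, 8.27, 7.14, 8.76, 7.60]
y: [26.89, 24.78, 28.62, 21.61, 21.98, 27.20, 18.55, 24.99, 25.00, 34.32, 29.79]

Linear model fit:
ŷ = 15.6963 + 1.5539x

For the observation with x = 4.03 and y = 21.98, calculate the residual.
Residual = 0.0215

The residual is the difference between the actual value and the predicted value:

Residual = y - ŷ

Step 1: Calculate predicted value
ŷ = 15.6963 + 1.5539 × 4.03
ŷ = 21.9585

Step 2: Calculate residual
Residual = 21.98 - 21.9585
Residual = 0.0215

The residual is positive, so the observed y = 21.98 sits above the regression line (the line underestimates it by 0.0215).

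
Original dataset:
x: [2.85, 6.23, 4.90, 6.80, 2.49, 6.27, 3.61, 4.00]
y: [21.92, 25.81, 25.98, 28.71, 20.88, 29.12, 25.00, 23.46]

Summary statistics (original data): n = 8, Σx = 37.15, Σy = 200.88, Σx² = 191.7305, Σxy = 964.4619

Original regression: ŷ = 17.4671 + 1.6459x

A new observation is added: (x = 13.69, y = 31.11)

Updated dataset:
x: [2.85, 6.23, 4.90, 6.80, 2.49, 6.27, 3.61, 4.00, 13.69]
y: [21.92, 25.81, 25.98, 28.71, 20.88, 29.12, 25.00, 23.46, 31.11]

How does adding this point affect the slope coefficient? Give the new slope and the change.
Adding the point moves β₁ from 1.6459 to 0.8686, i.e. it decreases by 0.7773 (-47.2%).

x = 13.69 lies well outside the original x-range [2.49, 6.80] (x̄ ≈ 4.64), so this observation has high leverage and can move the slope substantially.

Step 1: Update the sums with the new point (n goes from 8 to 9)
Σx  = 37.15 + 13.69 = 50.84
Σy  = 200.88 + 31.11 = 231.99
Σx² = 191.7305 + 13.69² = 191.7305 + 187.4161 = 379.1466
Σxy = 964.4619 + 13.69×31.11 = 964.4619 + 425.8959 = 1390.3578

Step 2: Recompute the slope with b₁ = (nΣxy − ΣxΣy) / (nΣx² − (Σx)²)
Numerator   = 9×1390.3578 − 50.84×231.99 = 12513.2202 − 11794.3716 = 718.8486
Denominator = 9×379.1466 − 50.84² = 3412.3194 − 2584.7056 = 827.6138
b₁(new) = 718.8486 / 827.6138 = 0.8686

(Same formula on the original sums: (8×964.4619 − 37.15×200.88) / (8×191.7305 − 37.15²) = 253.0032 / 153.7215 = 1.6459, matching the given fit.)

Step 3: Change in slope
Δβ₁ = 0.8686 − 1.6459 = -0.7773
Relative change = -0.7773 / 1.6459 × 100% = -47.2%
→ the slope decreases when the point is added.

Because the point sits below the extension of the original line at a high-leverage x, it tilts the fit down.
In practice: check such a point for data-entry or measurement error; investigate whether it comes from the same population as the rest of the sample.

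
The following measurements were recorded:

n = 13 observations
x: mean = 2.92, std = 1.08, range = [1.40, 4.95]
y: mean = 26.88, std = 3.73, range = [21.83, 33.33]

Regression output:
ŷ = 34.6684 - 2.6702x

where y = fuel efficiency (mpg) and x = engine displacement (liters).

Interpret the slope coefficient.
An increase of one liter in engine displacement is associated with a 2.6702 mpg decrease in predicted fuel efficiency.

The slope coefficient β₁ = -2.6702 represents the marginal effect of engine displacement on fuel efficiency.

Interpretation:
- Engine displacement up by 1 liter → predicted fuel efficiency decreases by 2.6702 mpg
- This is a linear approximation: the same per-unit change is assumed across the whole observed x range

The intercept β₀ = 34.6684 is the predicted fuel efficiency when engine displacement = 0; since the smallest observed x is 1.40, this is an extrapolation and mainly anchors the line.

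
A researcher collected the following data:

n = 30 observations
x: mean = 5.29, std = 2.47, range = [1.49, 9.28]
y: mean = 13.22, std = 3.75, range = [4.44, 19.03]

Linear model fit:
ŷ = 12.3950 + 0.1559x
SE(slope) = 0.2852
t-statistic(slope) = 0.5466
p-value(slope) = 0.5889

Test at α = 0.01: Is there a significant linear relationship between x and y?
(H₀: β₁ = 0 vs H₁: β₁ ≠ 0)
Fail to reject H₀: p-value = 0.5889 ≥ α = 0.01. The linear relationship is not significant at the 1% level.

Hypothesis test for the slope coefficient:

H₀: β₁ = 0 (no linear relationship)
H₁: β₁ ≠ 0 (linear relationship exists)

Test statistic: t = β̂₁ / SE(β̂₁) = 0.1559 / 0.2852 = 0.5466

The p-value (0.5889) is the probability, under H₀, of a t-statistic at least as extreme as |t| = 0.5466 (two-sided, df = n − 2 = 28).

Decision rule: reject H₀ if p-value < α.
p-value = 0.5889 ≥ α = 0.01 → fail to reject H₀.

At α = 0.01 the data do not provide convincing evidence of a nonzero slope.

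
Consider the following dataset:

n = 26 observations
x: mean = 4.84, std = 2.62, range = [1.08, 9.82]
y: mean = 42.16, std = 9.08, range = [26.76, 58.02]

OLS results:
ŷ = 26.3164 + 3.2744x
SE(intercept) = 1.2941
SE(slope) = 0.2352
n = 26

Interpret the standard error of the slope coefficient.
SE(β̂₁) = 0.2352 is the estimated standard deviation of the slope estimate across repeated samples; relative to β̂₁ = 3.2744 that is 7.2%, a precise estimate.

What SE measures:
- The standard error quantifies the sampling variability of the coefficient estimate
- It is the estimated standard deviation of β̂₁ across hypothetical repeated samples of the same size
- Smaller SE → more precise estimate

Relative precision:
- SE / |β̂₁| = 0.2352 / 3.2744 = 7.2%
- Rule of thumb (under 20%: precise; 20% to under 50%: moderately precise; 50% or more: imprecise) → precise

Rough 95% range (±2 SE): 3.2744 ± 0.4704 → (2.8040, 3.7448).

What drives SE(β̂₁): more residual scatter → larger SE; larger n (here n = 26) → smaller SE.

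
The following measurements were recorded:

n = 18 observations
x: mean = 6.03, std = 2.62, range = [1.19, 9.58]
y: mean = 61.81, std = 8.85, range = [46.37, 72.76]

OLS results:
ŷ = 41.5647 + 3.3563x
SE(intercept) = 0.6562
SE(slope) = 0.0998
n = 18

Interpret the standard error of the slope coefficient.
The slope 3.3563 is pinned down to within about ±0.0998 (one SE) by these data — relative uncertainty 3.0%, i.e. precise.

What SE measures:
- The standard error quantifies the sampling variability of the coefficient estimate
- It is the estimated standard deviation of β̂₁ across hypothetical repeated samples of the same size
- Smaller SE → more precise estimate

Relative precision:
- SE / |β̂₁| = 0.0998 / 3.3563 = 3.0%
- Rule of thumb (under 20%: precise; 20% to under 50%: moderately precise; 50% or more: imprecise) → precise

Rough 95% range (±2 SE): 3.3563 ± 0.1996 → (3.1567, 3.5559).

What drives SE(β̂₁): wider spread of x values → smaller SE.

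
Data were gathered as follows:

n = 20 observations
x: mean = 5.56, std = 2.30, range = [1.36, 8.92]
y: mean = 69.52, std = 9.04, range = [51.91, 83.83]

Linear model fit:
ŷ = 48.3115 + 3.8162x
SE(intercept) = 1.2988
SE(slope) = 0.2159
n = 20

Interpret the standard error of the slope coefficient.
SE(slope) = 0.2159 measures the uncertainty in the estimated slope. The coefficient is estimated precisely (SE/|β̂₁| = 5.7%).

SE(β̂₁) = 0.2159 says: if we drew many samples of n = 20 from the same population and refit each time, the fitted slopes would scatter with a standard deviation of roughly 0.2159 around the true β₁.

Relative precision:
- SE / |β̂₁| = 0.2159 / 3.8162 = 5.7%
- Rule of thumb (under 20%: precise; 20% to under 50%: moderately precise; 50% or more: imprecise) → precise

Rough 95% range (±2 SE): 3.8162 ± 0.4318 → (3.3844, 4.2480).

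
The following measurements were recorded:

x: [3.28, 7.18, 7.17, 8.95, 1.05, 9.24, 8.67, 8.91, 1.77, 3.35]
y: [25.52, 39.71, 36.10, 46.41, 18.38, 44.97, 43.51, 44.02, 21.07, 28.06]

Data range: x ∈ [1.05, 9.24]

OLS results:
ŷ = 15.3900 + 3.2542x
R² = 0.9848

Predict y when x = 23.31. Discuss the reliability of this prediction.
ŷ = 91.2454 (extrapolation — x = 23.31 lies outside [1.05, 9.24], so reliability is low).

Prediction calculation:
ŷ = 15.3900 + 3.2542 × 23.31
ŷ = 91.2454

Reliability:
- Data range: x ∈ [1.05, 9.24]
- Prediction point: x = 23.31 is 14.07 units above the observed range → this is EXTRAPOLATION, not interpolation

Why that matters here:
- The standard error of prediction grows with (x − x̄)², and x = 23.31 is far from x̄ = 5.96
- Real relationships often flatten, saturate, or turn nonlinear at extremes
- The linear relationship may not hold outside the observed range

A defensible statement: 'if the linear trend continued to x = 23.31, y would be about 91.2454' — the premise is untested.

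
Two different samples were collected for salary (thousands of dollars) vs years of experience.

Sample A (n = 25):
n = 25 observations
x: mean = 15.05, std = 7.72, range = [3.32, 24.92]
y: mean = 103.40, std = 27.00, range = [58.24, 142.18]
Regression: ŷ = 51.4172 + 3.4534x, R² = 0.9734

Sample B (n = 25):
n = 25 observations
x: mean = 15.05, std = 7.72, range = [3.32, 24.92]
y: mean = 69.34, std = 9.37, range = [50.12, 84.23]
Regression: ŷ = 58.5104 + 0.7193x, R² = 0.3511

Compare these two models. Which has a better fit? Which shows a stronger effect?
Model A has the better fit (R² = 0.9734 vs 0.3511). Model A shows the stronger effect (|β₁| = 3.4534 vs 0.7193).

Model Comparison:

Fit — compare R²:
- Model A: R² = 0.9734 → 97.34% of variance in salary explained
- Model B: R² = 0.3511 → 35.11% of variance in salary explained
- 0.9734 > 0.3511 → Model A has the better fit

Effect size (slope magnitude):
- Model A: β₁ = 3.4534 → predicted salary rises 3.4534 thousand dollars per additional year of experience
- Model B: β₁ = 0.7193 → predicted salary rises 0.7193 thousand dollars per additional year of experience
- |3.4534| > |0.7193| → Model A shows the stronger marginal effect

Notes:
- The two samples could reflect different populations, time periods, or measurement quality.
- A steeper slope doesn't make a better model if the scatter around the line is large.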